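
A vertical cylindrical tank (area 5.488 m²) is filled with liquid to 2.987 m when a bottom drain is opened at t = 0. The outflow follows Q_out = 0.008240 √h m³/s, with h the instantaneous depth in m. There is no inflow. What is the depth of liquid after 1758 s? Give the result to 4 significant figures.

Mass balance (ρ constant): A dh/dt = −0.008240 √h.
Separate and integrate: 2(√h − √h₀) = −(0.008240/A) t.
√h = √2.987 − 0.008240·1758/(2·5.488) = 1.72829 − 1.31978 = 0.408513.
h = 0.408513² = 0.166883 m.

0.1669 m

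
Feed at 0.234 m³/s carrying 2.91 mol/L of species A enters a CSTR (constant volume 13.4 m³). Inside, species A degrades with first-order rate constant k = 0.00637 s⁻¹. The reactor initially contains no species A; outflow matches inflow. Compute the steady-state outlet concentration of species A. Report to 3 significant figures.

Accumulation = in − out − consumed: V dC/dt = Q C_in − Q C − k V C.
At steady state: 0 = Q C_in − (Q + kV) C_ss, so C_ss = Q C_in/(Q + kV).
C_ss = 0.234·2.91/(0.234 + 0.00637·13.4) = 0.68094/0.31936 = 2.1322 mol/L.

2.13 mol/L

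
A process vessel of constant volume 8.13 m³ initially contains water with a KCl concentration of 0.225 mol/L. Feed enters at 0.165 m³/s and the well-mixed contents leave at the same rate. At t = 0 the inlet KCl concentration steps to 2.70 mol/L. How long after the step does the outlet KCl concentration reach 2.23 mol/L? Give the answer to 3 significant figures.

81.9 s

Accumulation = in − out for the solute gives V dC/dt = Q(C_in − C), so τ = V/Q = 49.273 s.
C(t) = C_in + (C₀ − C_in) e^(−t/τ). Set C = 2.23 and solve for t:
e^(−t/τ) = (C − C_in)/(C₀ − C_in) = (2.23 − 2.70)/(0.225 − 2.70) = 0.18990
t = −τ ln(…) = 49.273 × 1.6613 = 81.855 s.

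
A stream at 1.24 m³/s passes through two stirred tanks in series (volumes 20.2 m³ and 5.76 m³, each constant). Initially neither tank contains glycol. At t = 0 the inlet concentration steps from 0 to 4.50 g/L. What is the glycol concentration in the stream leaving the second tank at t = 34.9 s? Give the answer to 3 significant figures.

3.76 g/L

Species balance on tank i: dCᵢ/dt = (Cᵢ₋₁ − Cᵢ)/τᵢ with τᵢ = Vᵢ/Q.
τ₁ = 20.2/1.24 = 16.290 s; τ₂ = 5.76/1.24 = 4.6452 s.
Solving the cascade with C₁(0)=C₂(0)=0 gives C₂(t) = C_in[1 − (τ₁ e^(−t/τ₁) − τ₂ e^(−t/τ₂))/(τ₁ − τ₂)].
At t = 34.9: e^(−t/τ₁) = 0.11738, e^(−t/τ₂) = 0.00054583.
C₂ = 4.50·[1 − (16.290·0.11738 − 4.6452·0.00054583)/(11.645)] = 4.50·0.83602 = 3.7621 g/L.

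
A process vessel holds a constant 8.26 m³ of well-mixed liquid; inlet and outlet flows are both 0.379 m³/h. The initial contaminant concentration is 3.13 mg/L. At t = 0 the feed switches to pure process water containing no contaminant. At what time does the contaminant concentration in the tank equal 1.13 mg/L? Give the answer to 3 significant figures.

Species balance: V dC/dt = Q(C_in − C) ⇒ τ = V/Q = 21.794 h.
C(t) = C_in + (C₀ − C_in) e^(−t/τ). Set C = 1.13 and solve for t:
e^(−t/τ) = (C − C_in)/(C₀ − C_in) = (1.13 − 0)/(3.13 − 0) = 0.36102
t = −τ ln(…) = 21.794 × 1.0188 = 22.204 h.

22.2 h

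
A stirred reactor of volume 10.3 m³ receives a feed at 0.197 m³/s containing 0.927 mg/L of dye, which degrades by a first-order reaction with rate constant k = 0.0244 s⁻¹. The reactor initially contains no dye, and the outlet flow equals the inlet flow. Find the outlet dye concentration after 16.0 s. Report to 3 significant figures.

0.204 mg/L

Species balance: V dC/dt = Q C_in − Q C − k V C.
This is linear with rate a = Q/V + k = 0.043526 s⁻¹.
C_ss = Q C_in/(Q + kV) = 0.40734 mg/L; C(t) = C_ss + (C₀ − C_ss) e^(−a t).
C(16.0) = 0.40734 + (-0.40734)·e^(−0.043526·16.0) = 0.40734 + (-0.40734)·0.49837 = 0.20434 mg/L.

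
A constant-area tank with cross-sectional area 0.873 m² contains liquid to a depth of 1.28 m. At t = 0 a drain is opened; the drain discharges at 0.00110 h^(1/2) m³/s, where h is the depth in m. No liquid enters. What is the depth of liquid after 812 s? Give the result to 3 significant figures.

0.384 m

A dh/dt = −Q_out = −0.00110 √h.
∫ h^(−1/2) dh = −(0.00110/A) ∫ dt, giving 2√h = 2√h₀ − (0.00110/A) t.
√h = √1.28 − 0.00110·812/(2·0.873) = 1.1314 − 0.51157 = 0.61980.
h = 0.61980² = 0.38415 m.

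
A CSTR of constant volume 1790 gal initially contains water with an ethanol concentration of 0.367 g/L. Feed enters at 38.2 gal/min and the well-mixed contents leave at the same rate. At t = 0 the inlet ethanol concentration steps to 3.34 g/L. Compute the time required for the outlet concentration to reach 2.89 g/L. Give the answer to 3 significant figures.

88.5 min

Species balance: V dC/dt = Q(C_in − C) ⇒ τ = V/Q = 46.859 min.
C(t) = C_in + (C₀ − C_in) e^(−t/τ). Set C = 2.89 and solve for t:
e^(−t/τ) = (C − C_in)/(C₀ − C_in) = (2.89 − 3.34)/(0.367 − 3.34) = 0.15136
t = −τ ln(…) = 46.859 × 1.8881 = 88.473 min.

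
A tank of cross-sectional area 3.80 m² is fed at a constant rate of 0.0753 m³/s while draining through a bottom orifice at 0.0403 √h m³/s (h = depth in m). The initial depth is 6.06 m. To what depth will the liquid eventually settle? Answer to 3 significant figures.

Accumulation of liquid (constant cross-section A): A dh/dt = Q_in − 0.0403 √h. At steady state dh/dt = 0:
Q_in = 0.0403 √h_ss ⇒ √h_ss = 0.0753/0.0403 = 1.8685.
h_ss = 1.8685² = 3.4912 m. (Since h₀ = 6.06 m > h_ss, the level will fall toward this value.)

3.49 m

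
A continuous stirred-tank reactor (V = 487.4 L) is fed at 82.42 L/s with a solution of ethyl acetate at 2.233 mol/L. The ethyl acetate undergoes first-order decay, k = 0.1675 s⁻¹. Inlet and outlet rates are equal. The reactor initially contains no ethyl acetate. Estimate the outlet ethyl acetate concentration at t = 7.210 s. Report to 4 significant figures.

Species balance: V dC/dt = Q C_in − Q C − k V C.
This is linear with rate a = Q/V + k = 0.336601 s⁻¹.
C_ss = Q C_in/(Q + kV) = 1.12181 mol/L; C(t) = C_ss + (C₀ − C_ss) e^(−a t).
C(7.210) = 1.12181 + (-1.12181)·e^(−0.336601·7.210) = 1.12181 + (-1.12181)·0.0883105 = 1.02274 mol/L.

1.023 mol/L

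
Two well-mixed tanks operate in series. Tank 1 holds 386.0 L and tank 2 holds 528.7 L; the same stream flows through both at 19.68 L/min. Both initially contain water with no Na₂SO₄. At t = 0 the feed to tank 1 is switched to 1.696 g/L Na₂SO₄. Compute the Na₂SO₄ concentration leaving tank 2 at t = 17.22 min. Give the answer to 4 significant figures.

Species balance on tank i: dCᵢ/dt = (Cᵢ₋₁ − Cᵢ)/τᵢ with τᵢ = Vᵢ/Q.
τ₁ = 386.0/19.68 = 19.6138 min; τ₂ = 528.7/19.68 = 26.8648 min.
Tank 1: C₁ = C_in(1 − e^(−t/τ₁)). Tank 2 (τ₁ ≠ τ₂): C₂ = C_in[1 − (τ₁ e^(−t/τ₁) − τ₂ e^(−t/τ₂))/(τ₁ − τ₂)].
At t = 17.22: e^(−t/τ₁) = 0.415633, e^(−t/τ₂) = 0.526772.
C₂ = 1.696·[1 − (19.6138·0.415633 − 26.8648·0.526772)/(-7.25102)] = 1.696·0.172598 = 0.292727 g/L.

0.2927 g/L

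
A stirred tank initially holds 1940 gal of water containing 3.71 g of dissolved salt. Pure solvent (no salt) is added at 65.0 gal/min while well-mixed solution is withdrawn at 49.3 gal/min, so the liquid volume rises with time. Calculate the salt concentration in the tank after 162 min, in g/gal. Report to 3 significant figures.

Total volume: dV/dt = Q_in − Q_out = 15.700 gal/min, so V(t) = 1940 + 15.700 t and V(162) = 4483.4 gal.
No salt enters, so dm/dt = −Q_out · (m/V).
dm/m = −Q_out dt/(V₀ + 15.700 t); integrating gives ln(m/m₀) = −(Q_out/(Q_in−Q_out)) ln(V/V₀).
m = m₀ (V₀/V)^(Q_out/(Q_in−Q_out)) = 3.71 × (1940/4483.4)^(3.1401) = 0.26729 g.
C = m/V = 0.26729/4483.4 = 5.9617e-05 g/gal.

5.96e-05 g/gal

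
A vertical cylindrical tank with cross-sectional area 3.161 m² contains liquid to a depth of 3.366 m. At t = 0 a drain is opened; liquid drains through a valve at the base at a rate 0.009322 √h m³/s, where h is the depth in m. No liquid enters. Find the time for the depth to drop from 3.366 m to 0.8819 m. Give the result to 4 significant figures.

With no inflow, A dh/dt = −0.009322 √h.
∫ h^(−1/2) dh = −(0.009322/A) ∫ dt, giving 2√h = 2√h₀ − (0.009322/A) t.
t = 2A(√h₀ − √h)/0.009322 = 2·3.161·(√3.366 − √0.8819)/0.009322
  = 6.32200 × (1.83467 − 0.939095) / 0.009322 = 607.359 s.

607.4 s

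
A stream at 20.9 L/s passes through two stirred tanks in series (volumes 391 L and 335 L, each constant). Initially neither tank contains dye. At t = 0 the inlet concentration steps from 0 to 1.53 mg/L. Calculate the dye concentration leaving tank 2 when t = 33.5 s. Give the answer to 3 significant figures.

Species balance on tank i: dCᵢ/dt = (Cᵢ₋₁ − Cᵢ)/τᵢ with τᵢ = Vᵢ/Q.
τ₁ = 391/20.9 = 18.708 s; τ₂ = 335/20.9 = 16.029 s.
Solving the cascade with C₁(0)=C₂(0)=0 gives C₂(t) = C_in[1 − (τ₁ e^(−t/τ₁) − τ₂ e^(−t/τ₂))/(τ₁ − τ₂)].
At t = 33.5: e^(−t/τ₁) = 0.16685, e^(−t/τ₂) = 0.12369.
C₂ = 1.53·[1 − (18.708·0.16685 − 16.029·0.12369)/(2.6794)] = 1.53·0.57495 = 0.87967 mg/L.

0.880 mg/L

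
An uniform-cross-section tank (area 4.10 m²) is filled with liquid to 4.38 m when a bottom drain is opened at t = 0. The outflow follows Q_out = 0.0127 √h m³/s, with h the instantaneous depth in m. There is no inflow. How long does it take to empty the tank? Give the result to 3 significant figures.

1350 s

Unsteady balance on liquid volume: A dh/dt = −0.0127 √h.
Separate and integrate: 2(√h − √h₀) = −(0.0127/A) t.
Tank is empty when √h = 0: t_empty = 2A√h₀/0.0127.
t_empty = 2·4.10·√4.38/0.0127 = 8.2000·2.0928/0.0127 = 1351.3 s.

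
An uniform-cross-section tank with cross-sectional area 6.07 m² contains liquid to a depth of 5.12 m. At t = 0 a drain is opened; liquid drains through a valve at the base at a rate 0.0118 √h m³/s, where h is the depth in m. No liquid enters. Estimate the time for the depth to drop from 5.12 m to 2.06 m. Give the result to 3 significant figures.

With no inflow, A dh/dt = −0.0118 √h.
This is separable: 2 d(√h)/dt = −0.0118/A, so √h = √h₀ − (0.0118/(2A)) t.
t = 2A(√h₀ − √h)/0.0118 = 2·6.07·(√5.12 − √2.06)/0.0118
  = 12.140 × (2.2627 − 1.4353) / 0.0118 = 851.31 s.

851 s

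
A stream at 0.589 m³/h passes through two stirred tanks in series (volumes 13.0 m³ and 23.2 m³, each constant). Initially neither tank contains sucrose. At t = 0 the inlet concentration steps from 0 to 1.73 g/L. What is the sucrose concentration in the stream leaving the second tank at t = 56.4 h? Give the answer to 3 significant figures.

0.961 g/L

Each tank obeys Vᵢ dCᵢ/dt = Q(Cᵢ₋₁ − Cᵢ), so τᵢ = Vᵢ/Q.
τ₁ = 13.0/0.589 = 22.071 h; τ₂ = 23.2/0.589 = 39.389 h.
Solving the cascade with C₁(0)=C₂(0)=0 gives C₂(t) = C_in[1 − (τ₁ e^(−t/τ₁) − τ₂ e^(−t/τ₂))/(τ₁ − τ₂)].
At t = 56.4: e^(−t/τ₁) = 0.077665, e^(−t/τ₂) = 0.23886.
C₂ = 1.73·[1 − (22.071·0.077665 − 39.389·0.23886)/(-17.317)] = 1.73·0.55570 = 0.96135 g/L.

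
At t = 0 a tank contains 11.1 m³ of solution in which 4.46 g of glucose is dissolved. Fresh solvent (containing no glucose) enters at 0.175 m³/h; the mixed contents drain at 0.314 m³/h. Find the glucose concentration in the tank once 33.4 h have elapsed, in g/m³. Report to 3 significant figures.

Total volume: dV/dt = Q_in − Q_out = -0.13900 m³/h, so V(t) = 11.1 − 0.13900 t and V(33.4) = 6.4574 m³.
No glucose enters, so dm/dt = −Q_out · (m/V).
dm/m = −Q_out dt/(V₀ − 0.13900 t); integrating gives ln(m/m₀) = −(Q_out/(Q_in−Q_out)) ln(V/V₀).
m = m₀ (V₀/V)^(Q_out/(Q_in−Q_out)) = 4.46 × (11.1/6.4574)^(-2.2590) = 1.3118 g.
C = m/V = 1.3118/6.4574 = 0.20315 g/m³.

0.203 g/m³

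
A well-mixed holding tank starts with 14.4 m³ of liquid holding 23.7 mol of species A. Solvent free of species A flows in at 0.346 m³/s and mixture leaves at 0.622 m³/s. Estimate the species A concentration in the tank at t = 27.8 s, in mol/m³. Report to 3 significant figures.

0.634 mol/m³

Let m(t) be the amount of species A. Volume: V(t) = V₀ + (Q_in − Q_out) t = 14.4 − 0.27600 t; V(27.8) = 6.7272 m³.
No species A enters, so dm/dt = −Q_out · (m/V).
dm/m = −Q_out dt/(V₀ − 0.27600 t); integrating gives ln(m/m₀) = −(Q_out/(Q_in−Q_out)) ln(V/V₀).
m = m₀ (V₀/V)^(Q_out/(Q_in−Q_out)) = 23.7 × (14.4/6.7272)^(-2.2536) = 4.2644 mol.
C = m/V = 4.2644/6.7272 = 0.63391 mol/m³.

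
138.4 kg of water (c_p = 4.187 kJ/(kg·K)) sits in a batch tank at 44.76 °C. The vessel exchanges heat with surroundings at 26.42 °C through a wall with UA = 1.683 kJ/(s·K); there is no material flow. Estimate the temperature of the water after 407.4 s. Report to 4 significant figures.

Lumped-capacitance energy balance: M c_p dT/dt = UA(T_amb − T).
dT/dt = (T_ss − T)/τ with T_ss = T_amb = 26.4200 °C, τ = M c_p/UA = 138.4·4.187/1.683 = 344.314 s.
Solution: T(t) = T_ss + (T₀ − T_ss) e^(−t/τ).
T(407.4) = 26.4200 + (18.3400)·0.306290 = 32.0374 °C.

32.04 °C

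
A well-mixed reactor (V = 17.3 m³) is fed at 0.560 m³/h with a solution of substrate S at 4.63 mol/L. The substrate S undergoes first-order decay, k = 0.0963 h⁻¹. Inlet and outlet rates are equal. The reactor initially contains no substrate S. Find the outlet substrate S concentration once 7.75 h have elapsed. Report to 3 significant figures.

0.735 mol/L

V dC/dt = Q(C_in − C) − k V C.
dC/dt = (Q/V) C_in − (Q/V + k) C; effective rate a = Q/V + k = 0.032370 + 0.0963 = 0.12867 h⁻¹.
C_ss = Q C_in/(Q + kV) = 1.1648 mol/L; C(t) = C_ss + (C₀ − C_ss) e^(−a t).
C(7.75) = 1.1648 + (-1.1648)·e^(−0.12867·7.75) = 1.1648 + (-1.1648)·0.36891 = 0.73508 mol/L.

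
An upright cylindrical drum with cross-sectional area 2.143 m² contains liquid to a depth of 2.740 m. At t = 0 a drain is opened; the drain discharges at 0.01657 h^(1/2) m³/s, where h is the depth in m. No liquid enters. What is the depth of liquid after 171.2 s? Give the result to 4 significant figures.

0.9869 m

Unsteady balance on liquid volume: A dh/dt = −0.01657 √h.
This is separable: 2 d(√h)/dt = −0.01657/A, so √h = √h₀ − (0.01657/(2A)) t.
√h = √2.740 − 0.01657·171.2/(2·2.143) = 1.65529 − 0.661872 = 0.993422.
h = 0.993422² = 0.986888 m.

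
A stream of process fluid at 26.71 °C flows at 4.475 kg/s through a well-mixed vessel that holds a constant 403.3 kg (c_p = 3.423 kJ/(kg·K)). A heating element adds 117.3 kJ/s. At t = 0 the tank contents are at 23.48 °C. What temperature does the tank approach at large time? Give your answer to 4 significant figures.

Heat balance on the well-mixed liquid: M c_p dT/dt = ṁ c_p (T_in − T) + 117.3.
At steady state dT/dt = 0 ⇒ T_ss = T_in + Q̇/(ṁ c_p) = 26.71 + 117.3/(4.475·3.423) = 34.3677 °C.

34.37 °C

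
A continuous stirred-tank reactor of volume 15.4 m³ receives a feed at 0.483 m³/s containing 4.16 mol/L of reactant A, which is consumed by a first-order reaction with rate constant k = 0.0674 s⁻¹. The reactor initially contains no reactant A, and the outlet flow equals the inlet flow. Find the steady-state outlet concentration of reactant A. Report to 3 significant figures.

1.32 mol/L

Accumulation = in − out − consumed: V dC/dt = Q C_in − Q C − k V C.
At steady state: 0 = Q C_in − (Q + kV) C_ss, so C_ss = Q C_in/(Q + kV).
C_ss = 0.483·4.16/(0.483 + 0.0674·15.4) = 2.0093/1.5210 = 1.3211 mol/L.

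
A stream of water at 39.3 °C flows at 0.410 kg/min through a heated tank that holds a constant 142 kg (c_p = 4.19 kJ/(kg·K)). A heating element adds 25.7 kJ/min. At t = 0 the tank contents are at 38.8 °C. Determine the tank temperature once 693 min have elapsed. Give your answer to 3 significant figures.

First-law balance (no shaft work): M c_p dT/dt = ṁ c_p (T_in − T) + 25.7.
Rearrange: dT/dt = (T_ss − T)/τ with τ = M/ṁ = 346.34 min and T_ss = T_in + Q̇/(ṁ c_p) = 54.260 °C.
Solution: T(t) = T_ss + (T₀ − T_ss) e^(−t/τ).
T(693) = 54.260 + (-15.460)·e^(−693/346.34) = 54.260 + (-15.460)·0.13521 = 52.170 °C.

52.2 °C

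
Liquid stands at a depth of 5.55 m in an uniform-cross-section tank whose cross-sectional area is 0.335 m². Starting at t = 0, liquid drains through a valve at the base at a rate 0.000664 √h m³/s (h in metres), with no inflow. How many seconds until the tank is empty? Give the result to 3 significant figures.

2380 s

A dh/dt = −Q_out = −0.000664 √h.
∫ h^(−1/2) dh = −(0.000664/A) ∫ dt, giving 2√h = 2√h₀ − (0.000664/A) t.
Tank is empty when √h = 0: t_empty = 2A√h₀/0.000664.
t_empty = 2·0.335·√5.55/0.000664 = 0.67000·2.3558/0.000664 = 2377.1 s.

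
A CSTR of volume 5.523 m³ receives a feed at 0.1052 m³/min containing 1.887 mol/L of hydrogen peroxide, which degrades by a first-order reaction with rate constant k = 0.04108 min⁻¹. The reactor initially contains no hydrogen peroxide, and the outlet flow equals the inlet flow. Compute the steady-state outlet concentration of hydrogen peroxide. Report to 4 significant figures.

0.5978 mol/L

Species balance: V dC/dt = Q C_in − Q C − k V C.
At steady state: 0 = Q C_in − (Q + kV) C_ss, so C_ss = Q C_in/(Q + kV).
C_ss = 0.1052·1.887/(0.1052 + 0.04108·5.523) = 0.198512/0.332085 = 0.597776 mol/L.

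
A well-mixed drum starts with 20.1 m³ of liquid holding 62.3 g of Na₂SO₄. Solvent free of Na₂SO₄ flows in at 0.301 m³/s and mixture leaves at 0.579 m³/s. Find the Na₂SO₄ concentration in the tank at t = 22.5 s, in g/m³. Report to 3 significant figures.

2.07 g/m³

Total volume: dV/dt = Q_in − Q_out = -0.27800 m³/s, so V(t) = 20.1 − 0.27800 t and V(22.5) = 13.845 m³.
No Na₂SO₄ enters, so dm/dt = −Q_out · (m/V).
Separate: dm/m = −Q_out dt/V(t) ⇒ ln(m/m₀) = −(Q_out/(Q_in−Q_out)) ln(V/V₀).
m = m₀ (V₀/V)^(Q_out/(Q_in−Q_out)) = 62.3 × (20.1/13.845)^(-2.0827) = 28.661 g.
C = m/V = 28.661/13.845 = 2.0701 g/m³.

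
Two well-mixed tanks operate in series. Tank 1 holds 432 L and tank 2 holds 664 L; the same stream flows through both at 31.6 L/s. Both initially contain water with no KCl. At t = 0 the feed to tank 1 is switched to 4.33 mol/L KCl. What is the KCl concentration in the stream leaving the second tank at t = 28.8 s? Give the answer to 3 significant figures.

2.16 mol/L

Time constants: τᵢ = Vᵢ/Q for each well-mixed tank.
τ₁ = 432/31.6 = 13.671 s; τ₂ = 664/31.6 = 21.013 s.
Solving the cascade with C₁(0)=C₂(0)=0 gives C₂(t) = C_in[1 − (τ₁ e^(−t/τ₁) − τ₂ e^(−t/τ₂))/(τ₁ − τ₂)].
At t = 28.8: e^(−t/τ₁) = 0.12164, e^(−t/τ₂) = 0.25395.
C₂ = 4.33·[1 − (13.671·0.12164 − 21.013·0.25395)/(-7.3418)] = 4.33·0.49967 = 2.1636 mol/L.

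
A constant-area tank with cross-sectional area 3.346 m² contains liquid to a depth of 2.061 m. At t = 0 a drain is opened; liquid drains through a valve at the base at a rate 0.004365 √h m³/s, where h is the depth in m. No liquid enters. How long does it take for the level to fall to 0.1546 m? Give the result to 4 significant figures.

A dh/dt = −Q_out = −0.004365 √h.
∫ h^(−1/2) dh = −(0.004365/A) ∫ dt, giving 2√h = 2√h₀ − (0.004365/A) t.
t = 2A(√h₀ − √h)/0.004365 = 2·3.346·(√2.061 − √0.1546)/0.004365
  = 6.69200 × (1.43562 − 0.393192) / 0.004365 = 1598.15 s.

1598 s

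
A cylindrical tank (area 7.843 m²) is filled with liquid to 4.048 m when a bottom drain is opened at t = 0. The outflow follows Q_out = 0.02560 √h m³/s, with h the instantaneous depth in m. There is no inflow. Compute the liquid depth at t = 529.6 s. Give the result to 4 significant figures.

1.317 m

With no inflow, A dh/dt = −0.02560 √h.
This is separable: 2 d(√h)/dt = −0.02560/A, so √h = √h₀ − (0.02560/(2A)) t.
√h = √4.048 − 0.02560·529.6/(2·7.843) = 2.01196 − 0.864322 = 1.14764.
h = 1.14764² = 1.31708 m.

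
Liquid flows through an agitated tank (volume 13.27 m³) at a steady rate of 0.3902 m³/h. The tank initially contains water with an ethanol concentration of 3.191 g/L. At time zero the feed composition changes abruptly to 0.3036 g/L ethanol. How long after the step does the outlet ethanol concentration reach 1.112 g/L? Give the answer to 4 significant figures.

Species balance: V dC/dt = Q(C_in − C) ⇒ τ = V/Q = 34.0082 h.
C(t) = C_in + (C₀ − C_in) e^(−t/τ). Set C = 1.112 and solve for t:
e^(−t/τ) = (C − C_in)/(C₀ − C_in) = (1.112 − 0.3036)/(3.191 − 0.3036) = 0.279975
t = −τ ln(…) = 34.0082 × 1.27305 = 43.2943 h.

43.29 h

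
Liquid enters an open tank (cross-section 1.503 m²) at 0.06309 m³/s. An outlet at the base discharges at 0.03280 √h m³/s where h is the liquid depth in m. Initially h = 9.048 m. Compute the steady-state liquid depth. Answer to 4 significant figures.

Mass balance (ρ constant): A dh/dt = Q_in − 0.03280 √h. At steady state dh/dt = 0:
Q_in = 0.03280 √h_ss ⇒ √h_ss = 0.06309/0.03280 = 1.92348.
h_ss = 1.92348² = 3.69976 m. (Since h₀ = 9.048 m > h_ss, the level will fall toward this value.)

3.700 m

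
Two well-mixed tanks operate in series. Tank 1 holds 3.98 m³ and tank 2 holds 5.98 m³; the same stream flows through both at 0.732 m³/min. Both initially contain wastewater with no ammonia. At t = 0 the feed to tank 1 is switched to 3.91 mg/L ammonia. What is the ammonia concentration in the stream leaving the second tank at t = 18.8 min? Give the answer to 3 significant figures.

Time constants: τᵢ = Vᵢ/Q for each well-mixed tank.
τ₁ = 3.98/0.732 = 5.4372 min; τ₂ = 5.98/0.732 = 8.1694 min.
Solving the cascade with C₁(0)=C₂(0)=0 gives C₂(t) = C_in[1 − (τ₁ e^(−t/τ₁) − τ₂ e^(−t/τ₂))/(τ₁ − τ₂)].
At t = 18.8: e^(−t/τ₁) = 0.031502, e^(−t/τ₂) = 0.10013.
C₂ = 3.91·[1 − (5.4372·0.031502 − 8.1694·0.10013)/(-2.7322)] = 3.91·0.76330 = 2.9845 mg/L.

2.98 mg/L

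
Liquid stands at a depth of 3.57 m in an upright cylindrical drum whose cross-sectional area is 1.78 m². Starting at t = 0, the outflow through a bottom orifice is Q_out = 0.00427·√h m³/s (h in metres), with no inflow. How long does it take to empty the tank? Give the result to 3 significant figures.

A dh/dt = −Q_out = −0.00427 √h.
Separate and integrate: 2(√h − √h₀) = −(0.00427/A) t.
Tank is empty when √h = 0: t_empty = 2A√h₀/0.00427.
t_empty = 2·1.78·√3.57/0.00427 = 3.5600·1.8894/0.00427 = 1575.3 s.

1580 s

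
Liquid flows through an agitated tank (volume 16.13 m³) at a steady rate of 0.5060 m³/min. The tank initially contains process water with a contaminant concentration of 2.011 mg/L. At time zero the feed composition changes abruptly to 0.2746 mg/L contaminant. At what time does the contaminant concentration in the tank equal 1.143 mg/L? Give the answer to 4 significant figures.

Species balance on the tank: V dC/dt = Q(C_in − C), so τ = V/Q = 31.8775 min.
C(t) = C_in + (C₀ − C_in) e^(−t/τ). Set C = 1.143 and solve for t:
e^(−t/τ) = (C − C_in)/(C₀ − C_in) = (1.143 − 0.2746)/(2.011 − 0.2746) = 0.500115
t = −τ ln(…) = 31.8775 × 0.692917 = 22.0884 min.

22.09 min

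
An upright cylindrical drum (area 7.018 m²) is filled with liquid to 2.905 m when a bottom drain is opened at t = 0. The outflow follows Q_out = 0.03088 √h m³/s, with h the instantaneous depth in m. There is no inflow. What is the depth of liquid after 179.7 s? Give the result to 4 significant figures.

Accumulation of liquid (constant cross-section A): A dh/dt = −0.03088 √h.
This is separable: 2 d(√h)/dt = −0.03088/A, so √h = √h₀ − (0.03088/(2A)) t.
√h = √2.905 − 0.03088·179.7/(2·7.018) = 1.70441 − 0.395350 = 1.30906.
h = 1.30906² = 1.71363 m.

1.714 m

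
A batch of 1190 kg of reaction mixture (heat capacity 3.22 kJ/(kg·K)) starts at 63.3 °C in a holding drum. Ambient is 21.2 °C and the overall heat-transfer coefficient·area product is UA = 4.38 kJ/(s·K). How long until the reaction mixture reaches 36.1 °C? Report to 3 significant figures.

M c_p dT/dt = −UA(T − T_amb).
τ = M c_p/UA = 874.84 s; T_ss = T_amb = 21.200 °C.
T(t) = T_ss + (T₀ − T_ss)e^(−t/τ); set T = 36.1:
t = −τ ln[(T − T_ss)/(T₀ − T_ss)] = −874.84 · ln(0.35392) = 908.68 s.

909 s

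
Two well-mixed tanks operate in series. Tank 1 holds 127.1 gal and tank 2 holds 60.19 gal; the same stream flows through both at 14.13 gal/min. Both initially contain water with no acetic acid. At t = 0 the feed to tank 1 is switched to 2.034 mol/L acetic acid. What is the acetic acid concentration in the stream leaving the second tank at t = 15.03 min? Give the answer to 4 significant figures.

Each tank obeys Vᵢ dCᵢ/dt = Q(Cᵢ₋₁ − Cᵢ), so τᵢ = Vᵢ/Q.
τ₁ = 127.1/14.13 = 8.99505 min; τ₂ = 60.19/14.13 = 4.25973 min.
Solving the cascade with C₁(0)=C₂(0)=0 gives C₂(t) = C_in[1 − (τ₁ e^(−t/τ₁) − τ₂ e^(−t/τ₂))/(τ₁ − τ₂)].
At t = 15.03: e^(−t/τ₁) = 0.188074, e^(−t/τ₂) = 0.0293521.
C₂ = 2.034·[1 − (8.99505·0.188074 − 4.25973·0.0293521)/(4.73531)] = 2.034·0.669145 = 1.36104 mol/L.

1.361 mol/L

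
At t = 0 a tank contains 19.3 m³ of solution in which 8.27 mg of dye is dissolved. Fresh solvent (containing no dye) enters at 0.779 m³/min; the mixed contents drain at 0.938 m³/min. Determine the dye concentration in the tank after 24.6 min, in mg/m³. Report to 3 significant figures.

Let m(t) be the amount of dye. Volume: V(t) = V₀ + (Q_in − Q_out) t = 19.3 − 0.15900 t; V(24.6) = 15.389 m³.
Solute balance: dm/dt = 0 − Q_out C = −Q_out m/V(t).
dm/m = −Q_out dt/(V₀ − 0.15900 t); integrating gives ln(m/m₀) = −(Q_out/(Q_in−Q_out)) ln(V/V₀).
m = m₀ (V₀/V)^(Q_out/(Q_in−Q_out)) = 8.27 × (19.3/15.389)^(-5.8994) = 2.1740 mg.
C = m/V = 2.1740/15.389 = 0.14127 mg/m³.

0.141 mg/m³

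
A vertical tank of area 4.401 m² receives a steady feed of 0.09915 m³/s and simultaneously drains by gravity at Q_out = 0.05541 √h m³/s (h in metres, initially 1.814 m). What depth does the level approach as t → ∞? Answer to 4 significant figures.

3.202 m

Unsteady balance on liquid volume: A dh/dt = Q_in − 0.05541 √h. At steady state dh/dt = 0:
Q_in = 0.05541 √h_ss ⇒ √h_ss = 0.09915/0.05541 = 1.78939.
h_ss = 1.78939² = 3.20191 m. (Since h₀ = 1.814 m < h_ss, the level will rise toward this value.)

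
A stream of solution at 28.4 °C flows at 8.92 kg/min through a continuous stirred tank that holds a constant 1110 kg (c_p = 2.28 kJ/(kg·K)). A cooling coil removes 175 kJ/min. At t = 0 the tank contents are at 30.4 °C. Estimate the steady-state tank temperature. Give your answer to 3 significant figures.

M c_p dT/dt = ṁ c_p (T_in − T) − Q̇.
At steady state dT/dt = 0 ⇒ T_ss = T_in − Q̇/(ṁ c_p) = 28.4 − 175/(8.92·2.28) = 19.795 °C.

19.8 °C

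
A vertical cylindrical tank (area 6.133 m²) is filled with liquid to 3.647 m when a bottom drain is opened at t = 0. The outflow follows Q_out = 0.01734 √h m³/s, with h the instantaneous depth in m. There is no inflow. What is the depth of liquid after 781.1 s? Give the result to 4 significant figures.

Unsteady balance on liquid volume: A dh/dt = −0.01734 √h.
∫ h^(−1/2) dh = −(0.01734/A) ∫ dt, giving 2√h = 2√h₀ − (0.01734/A) t.
√h = √3.647 − 0.01734·781.1/(2·6.133) = 1.90971 − 1.10421 = 0.805499.
h = 0.805499² = 0.648829 m.

0.6488 m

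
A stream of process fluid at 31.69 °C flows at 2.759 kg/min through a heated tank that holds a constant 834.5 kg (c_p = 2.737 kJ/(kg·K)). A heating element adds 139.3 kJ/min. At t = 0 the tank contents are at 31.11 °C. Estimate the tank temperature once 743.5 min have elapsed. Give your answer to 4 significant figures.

48.51 °C

M c_p dT/dt = ṁ c_p (T_in − T) + Q̇.
τ = M/ṁ = 302.465 min; T_ss = T_in + Q̇/(ṁ c_p) = 31.69 + 139.3/(2.759·2.737) = 50.1370 °C.
Solution: T(t) = T_ss + (T₀ − T_ss) e^(−t/τ).
T(743.5) = 50.1370 + (-19.0270)·e^(−743.5/302.465) = 50.1370 + (-19.0270)·0.0855941 = 48.5084 °C.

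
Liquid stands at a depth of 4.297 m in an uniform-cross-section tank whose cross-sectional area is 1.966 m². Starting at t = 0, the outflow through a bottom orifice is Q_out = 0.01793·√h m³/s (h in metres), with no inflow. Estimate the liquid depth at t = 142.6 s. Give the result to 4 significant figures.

A dh/dt = −Q_out = −0.01793 √h.
This is separable: 2 d(√h)/dt = −0.01793/A, so √h = √h₀ − (0.01793/(2A)) t.
√h = √4.297 − 0.01793·142.6/(2·1.966) = 2.07292 − 0.650259 = 1.42266.
h = 1.42266² = 2.02397 m.

2.024 m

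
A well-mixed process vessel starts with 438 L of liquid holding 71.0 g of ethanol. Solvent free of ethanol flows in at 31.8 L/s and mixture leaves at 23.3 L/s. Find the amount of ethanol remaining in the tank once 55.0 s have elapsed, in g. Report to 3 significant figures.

Let m(t) be the amount of ethanol. Volume: V(t) = V₀ + (Q_in − Q_out) t = 438 + 8.5000 t; V(55.0) = 905.50 L.
Species balance (pure solvent in): dm/dt = −Q_out · m/V(t).
dm/m = −Q_out dt/(V₀ + 8.5000 t); integrating gives ln(m/m₀) = −(Q_out/(Q_in−Q_out)) ln(V/V₀).
m = m₀ (V₀/V)^(Q_out/(Q_in−Q_out)) = 71.0 × (438/905.50)^(2.7412) = 9.6973 g.

9.70 g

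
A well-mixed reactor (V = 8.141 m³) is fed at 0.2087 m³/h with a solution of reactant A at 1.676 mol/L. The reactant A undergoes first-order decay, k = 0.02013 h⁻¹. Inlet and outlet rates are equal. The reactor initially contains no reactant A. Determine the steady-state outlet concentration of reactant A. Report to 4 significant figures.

Accumulation = in − out − consumed: V dC/dt = Q C_in − Q C − k V C.
At steady state: 0 = Q C_in − (Q + kV) C_ss, so C_ss = Q C_in/(Q + kV).
C_ss = 0.2087·1.676/(0.2087 + 0.02013·8.141) = 0.349781/0.372578 = 0.938813 mol/L.

0.9388 mol/L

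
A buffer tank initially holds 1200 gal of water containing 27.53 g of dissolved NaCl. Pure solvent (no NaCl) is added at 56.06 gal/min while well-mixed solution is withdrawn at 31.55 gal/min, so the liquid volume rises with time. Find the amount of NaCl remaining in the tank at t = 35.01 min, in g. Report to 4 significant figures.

13.75 g

Total volume: dV/dt = Q_in − Q_out = 24.5100 gal/min, so V(t) = 1200 + 24.5100 t and V(35.01) = 2058.10 gal.
Species balance (pure solvent in): dm/dt = −Q_out · m/V(t).
Separate: dm/m = −Q_out dt/V(t) ⇒ ln(m/m₀) = −(Q_out/(Q_in−Q_out)) ln(V/V₀).
m = m₀ (V₀/V)^(Q_out/(Q_in−Q_out)) = 27.53 × (1200/2058.10)^(1.28723) = 13.7477 g.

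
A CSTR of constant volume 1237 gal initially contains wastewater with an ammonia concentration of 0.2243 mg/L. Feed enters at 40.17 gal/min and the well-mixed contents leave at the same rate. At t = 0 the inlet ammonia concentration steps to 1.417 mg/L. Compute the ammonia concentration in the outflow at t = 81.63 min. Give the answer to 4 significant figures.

Mass balance on the solute (V constant): V dC/dt = Q(C_in − C).
So dC/dt = (C_in − C)/τ with τ = V/Q = 1237/40.17 = 30.7941 min.
Integrating: C(t) = C_in + (C₀ − C_in) e^(−t/τ).
C(81.63) = 1.417 + (0.2243 − 1.417)·e^(−81.63/30.7941) = 1.417 + (-1.19270)·0.0705926 = 1.33280 mg/L.

1.333 mg/L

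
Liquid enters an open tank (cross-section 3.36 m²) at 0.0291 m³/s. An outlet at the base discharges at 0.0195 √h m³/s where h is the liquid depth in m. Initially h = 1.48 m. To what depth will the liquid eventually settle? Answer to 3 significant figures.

A dh/dt = Q_in − 0.0195 √h. Steady state requires inflow = outflow:
Q_in = 0.0195 √h_ss ⇒ √h_ss = 0.0291/0.0195 = 1.4923.
h_ss = 1.4923² = 2.2270 m. (Since h₀ = 1.48 m < h_ss, the level will rise toward this value.)

2.23 m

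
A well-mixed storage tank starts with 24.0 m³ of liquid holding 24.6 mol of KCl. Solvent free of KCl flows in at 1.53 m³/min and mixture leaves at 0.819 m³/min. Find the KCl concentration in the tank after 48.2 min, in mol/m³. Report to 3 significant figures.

0.152 mol/m³

Total volume: dV/dt = Q_in − Q_out = 0.71100 m³/min, so V(t) = 24.0 + 0.71100 t and V(48.2) = 58.270 m³.
Solute balance: dm/dt = 0 − Q_out C = −Q_out m/V(t).
Separate: dm/m = −Q_out dt/V(t) ⇒ ln(m/m₀) = −(Q_out/(Q_in−Q_out)) ln(V/V₀).
m = m₀ (V₀/V)^(Q_out/(Q_in−Q_out)) = 24.6 × (24.0/58.270)^(1.1519) = 8.8549 mol.
C = m/V = 8.8549/58.270 = 0.15196 mol/m³.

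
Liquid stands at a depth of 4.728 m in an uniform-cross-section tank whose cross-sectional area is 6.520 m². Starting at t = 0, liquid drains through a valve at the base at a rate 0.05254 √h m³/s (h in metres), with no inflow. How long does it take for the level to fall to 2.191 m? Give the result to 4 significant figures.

With no inflow, A dh/dt = −0.05254 √h.
Separate and integrate: 2(√h − √h₀) = −(0.05254/A) t.
t = 2A(√h₀ − √h)/0.05254 = 2·6.520·(√4.728 − √2.191)/0.05254
  = 13.0400 × (2.17440 − 1.48020) / 0.05254 = 172.293 s.

172.3 s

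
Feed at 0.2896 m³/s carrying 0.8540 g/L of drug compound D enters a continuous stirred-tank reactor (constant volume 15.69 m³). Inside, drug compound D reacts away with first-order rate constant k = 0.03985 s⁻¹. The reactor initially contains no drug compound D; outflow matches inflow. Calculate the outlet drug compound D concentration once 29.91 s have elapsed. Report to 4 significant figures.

Species balance: V dC/dt = Q C_in − Q C − k V C.
This is linear with rate a = Q/V + k = 0.0583076 s⁻¹.
C_ss = Q C_in/(Q + kV) = 0.270339 g/L; C(t) = C_ss + (C₀ − C_ss) e^(−a t).
C(29.91) = 0.270339 + (-0.270339)·e^(−0.0583076·29.91) = 0.270339 + (-0.270339)·0.174823 = 0.223077 g/L.

0.2231 g/L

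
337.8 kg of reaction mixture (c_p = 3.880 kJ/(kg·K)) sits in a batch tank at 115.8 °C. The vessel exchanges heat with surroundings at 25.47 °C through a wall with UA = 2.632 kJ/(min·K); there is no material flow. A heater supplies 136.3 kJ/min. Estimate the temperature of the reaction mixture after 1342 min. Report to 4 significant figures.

79.86 °C

Unsteady energy balance on the tank contents: M c_p dT/dt = −UA(T − T_amb) + Q̇.
dT/dt = (T_ss − T)/τ with T_ss = T_amb + Q̇/UA = 25.47 + 136.3/2.632 = 77.2557 °C, τ = M c_p/UA = 337.8·3.880/2.632 = 497.973 min.
Integrating: T(t) = T_ss + (T₀ − T_ss) e^(−t/τ).
T(1342) = 77.2557 + (38.5443)·0.0675473 = 79.8593 °C.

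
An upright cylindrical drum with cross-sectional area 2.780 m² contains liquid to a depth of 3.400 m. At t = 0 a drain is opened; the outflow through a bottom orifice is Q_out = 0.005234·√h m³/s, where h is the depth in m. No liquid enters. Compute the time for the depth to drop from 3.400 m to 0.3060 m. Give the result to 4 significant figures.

A dh/dt = −Q_out = −0.005234 √h.
∫ h^(−1/2) dh = −(0.005234/A) ∫ dt, giving 2√h = 2√h₀ − (0.005234/A) t.
t = 2A(√h₀ − √h)/0.005234 = 2·2.780·(√3.400 − √0.3060)/0.005234
  = 5.56000 × (1.84391 − 0.553173) / 0.005234 = 1371.13 s.

1371 s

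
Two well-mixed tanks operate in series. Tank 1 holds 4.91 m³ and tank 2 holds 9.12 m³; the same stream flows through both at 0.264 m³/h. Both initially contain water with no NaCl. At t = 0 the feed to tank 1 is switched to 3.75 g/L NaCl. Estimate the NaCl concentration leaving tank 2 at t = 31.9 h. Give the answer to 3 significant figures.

1.31 g/L

Each tank obeys Vᵢ dCᵢ/dt = Q(Cᵢ₋₁ − Cᵢ), so τᵢ = Vᵢ/Q.
τ₁ = 4.91/0.264 = 18.598 h; τ₂ = 9.12/0.264 = 34.545 h.
Solving the cascade with C₁(0)=C₂(0)=0 gives C₂(t) = C_in[1 − (τ₁ e^(−t/τ₁) − τ₂ e^(−t/τ₂))/(τ₁ − τ₂)].
At t = 31.9: e^(−t/τ₁) = 0.17993, e^(−t/τ₂) = 0.39716.
C₂ = 3.75·[1 − (18.598·0.17993 − 34.545·0.39716)/(-15.947)] = 3.75·0.34949 = 1.3106 g/L.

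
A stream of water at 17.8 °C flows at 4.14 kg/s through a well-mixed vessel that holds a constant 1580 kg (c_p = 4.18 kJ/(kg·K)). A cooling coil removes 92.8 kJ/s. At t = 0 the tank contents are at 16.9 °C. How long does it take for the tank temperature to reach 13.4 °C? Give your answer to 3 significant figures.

585 s

M c_p dT/dt = ṁ c_p (T_in − T) − Q̇.
τ = M/ṁ = 381.64 s; T_ss = T_in − Q̇/(ṁ c_p) = 12.437 °C.
T(t) = T_ss + (T₀ − T_ss) e^(−t/τ). Set T = 13.4:
e^(−t/τ) = (13.4 − 12.437)/(16.9 − 12.437) = 0.21570
t = −381.64 · ln(0.21570) = 585.40 s.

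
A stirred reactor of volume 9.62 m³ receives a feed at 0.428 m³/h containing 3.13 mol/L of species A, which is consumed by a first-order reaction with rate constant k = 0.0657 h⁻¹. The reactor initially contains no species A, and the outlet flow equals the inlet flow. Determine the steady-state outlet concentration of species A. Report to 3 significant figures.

1.26 mol/L

V dC/dt = Q(C_in − C) − k V C.
At steady state: 0 = Q C_in − (Q + kV) C_ss, so C_ss = Q C_in/(Q + kV).
C_ss = 0.428·3.13/(0.428 + 0.0657·9.62) = 1.3396/1.0600 = 1.2638 mol/L.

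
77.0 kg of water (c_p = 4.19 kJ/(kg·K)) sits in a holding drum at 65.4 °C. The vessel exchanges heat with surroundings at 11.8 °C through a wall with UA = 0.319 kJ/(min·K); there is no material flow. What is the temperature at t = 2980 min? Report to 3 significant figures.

Energy balance: M c_p dT/dt = −UA(T − T_amb).
dT/dt = (T_ss − T)/τ with T_ss = T_amb = 11.800 °C, τ = M c_p/UA = 77.0·4.19/0.319 = 1011.4 min.
Integrating: T(t) = T_ss + (T₀ − T_ss) e^(−t/τ).
T(2980) = 11.800 + (53.600)·0.052525 = 14.615 °C.

14.6 °C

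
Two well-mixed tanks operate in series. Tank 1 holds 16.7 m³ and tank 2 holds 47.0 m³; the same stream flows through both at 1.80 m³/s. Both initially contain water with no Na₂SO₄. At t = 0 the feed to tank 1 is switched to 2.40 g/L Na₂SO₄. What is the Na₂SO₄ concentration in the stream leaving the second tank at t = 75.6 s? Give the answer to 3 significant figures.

Species balance on tank i: dCᵢ/dt = (Cᵢ₋₁ − Cᵢ)/τᵢ with τᵢ = Vᵢ/Q.
τ₁ = 16.7/1.80 = 9.2778 s; τ₂ = 47.0/1.80 = 26.111 s.
Tank 1: C₁ = C_in(1 − e^(−t/τ₁)). Tank 2 (τ₁ ≠ τ₂): C₂ = C_in[1 − (τ₁ e^(−t/τ₁) − τ₂ e^(−t/τ₂))/(τ₁ − τ₂)].
At t = 75.6: e^(−t/τ₁) = 0.00028917, e^(−t/τ₂) = 0.055281.
C₂ = 2.40·[1 − (9.2778·0.00028917 − 26.111·0.055281)/(-16.833)] = 2.40·0.91441 = 2.1946 g/L.

2.19 g/L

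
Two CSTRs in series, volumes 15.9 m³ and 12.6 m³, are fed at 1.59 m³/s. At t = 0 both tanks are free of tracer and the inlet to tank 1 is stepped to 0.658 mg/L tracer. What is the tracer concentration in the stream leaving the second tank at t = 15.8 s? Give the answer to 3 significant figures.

Each tank obeys Vᵢ dCᵢ/dt = Q(Cᵢ₋₁ − Cᵢ), so τᵢ = Vᵢ/Q.
τ₁ = 15.9/1.59 = 10.000 s; τ₂ = 12.6/1.59 = 7.9245 s.
Tank 1: C₁ = C_in(1 − e^(−t/τ₁)). Tank 2 (τ₁ ≠ τ₂): C₂ = C_in[1 − (τ₁ e^(−t/τ₁) − τ₂ e^(−t/τ₂))/(τ₁ − τ₂)].
At t = 15.8: e^(−t/τ₁) = 0.20598, e^(−t/τ₂) = 0.13618.
C₂ = 0.658·[1 − (10.000·0.20598 − 7.9245·0.13618)/(2.0755)] = 0.658·0.52752 = 0.34711 mg/L.

0.347 mg/L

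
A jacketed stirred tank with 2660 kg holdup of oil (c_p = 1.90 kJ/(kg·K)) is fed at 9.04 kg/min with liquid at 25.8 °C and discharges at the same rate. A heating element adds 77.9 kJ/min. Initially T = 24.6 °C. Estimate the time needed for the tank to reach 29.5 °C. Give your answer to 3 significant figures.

567 min

Heat balance on the well-mixed liquid: M c_p dT/dt = ṁ c_p (T_in − T) + 77.9.
τ = M/ṁ = 294.25 min; T_ss = T_in + Q̇/(ṁ c_p) = 30.335 °C.
T(t) = T_ss + (T₀ − T_ss) e^(−t/τ). Set T = 29.5:
e^(−t/τ) = (29.5 − 30.335)/(24.6 − 30.335) = 0.14566
t = −294.25 · ln(0.14566) = 566.87 min.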